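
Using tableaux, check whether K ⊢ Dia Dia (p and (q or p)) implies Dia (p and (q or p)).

Tableau for the negation not (Dia Dia (p and (q or p)) implies Dia (p and (q or p))):
1. not (Dia Dia (p and (q or p)) implies Dia (p and (q or p))), 0
2. Dia Dia (p and (q or p)), 0
3. not Dia (p and (q or p)), 0
4. Dia (p and (q or p)), 1
5. not (p and (q or p)), 1
6. not (q or p), 1
7. not q, 1
8. not p, 1
9. p and (q or p), 2
10. p, 2
11. q or p, 2
Accessibility: 0R1, 1R2
The negation has an open branch (countermodel exists).

Invalid (countermodel exists)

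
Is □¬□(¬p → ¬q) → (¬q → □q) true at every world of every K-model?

Tableau for the negation ¬(□¬□(¬p → ¬q) → (¬q → □q)):
1. ¬(□¬□(¬p → ¬q) → (¬q → □q)), w0
2. □¬□(¬p → ¬q), w0
3. ¬(¬q → □q), w0
4. ¬q, w0
5. ¬□q, w0
6. ¬q, w1
7. ¬□(¬p → ¬q), w1
8. ¬(¬p → ¬q), w2
9. ¬p, w2
10. q, w2
Accessibility: w0Rw1, w1Rw2
The negation has an open branch (countermodel exists).

Not valid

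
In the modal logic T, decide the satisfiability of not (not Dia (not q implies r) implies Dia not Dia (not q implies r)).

1. not (not Dia (not q implies r) implies Dia not Dia (not q implies r)), u
2. not Dia (not q implies r), u
3. not Dia not Dia (not q implies r), u
4. not (not q implies r), u
5. not q, u
6. not r, u
7. Dia (not q implies r), u
8. not q implies r, v
9. not (not q implies r), v
10. not q, v
11. not r, v
12. Dia (not q implies r), v
13. r, v
Accessibility: uRu, uRv, vRv
Branch closes: r and not r both at v.
(One branch shown.) All branches close.

Unsatisfiable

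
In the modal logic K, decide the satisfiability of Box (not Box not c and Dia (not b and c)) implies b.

1. Box (not Box not c and Dia (not b and c)) implies b, u
2. b, u

Yes, satisfiable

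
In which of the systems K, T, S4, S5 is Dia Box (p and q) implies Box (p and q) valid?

S4-tableau for the negation not (Dia Box (p and q) implies Box (p and q)):
1. not (Dia Box (p and q) implies Box (p and q)), 0
2. Dia Box (p and q), 0   [neg-implies-rule on 1]
3. not Box (p and q), 0   [neg-implies-rule on 1]
4. Box (p and q), 1   [Dia-rule on 2: fresh world 1, 0R1]
5. p and q, 1   [Box-rule on 4 via 1R1]
6. p, 1   [and-rule on 5]
7. q, 1   [and-rule on 5]
8. not (p and q), 2   [neg-Box-rule on 3: fresh world 2, 0R2]
9. not q, 2   [neg-and-rule on 8 (branches; this branch)]
Accessibility: 0R0, 0R1, 0R2, 1R1, 2R2
Complete open branch: countermodel on an S4-frame, so not valid in S4, nor in K, T (the same frame is also a K-frame and a T-frame).
S5-tableau for the negation not (Dia Box (p and q) implies Box (p and q)):
1. not (Dia Box (p and q) implies Box (p and q)), 0
2. Dia Box (p and q), 0   [neg-implies-rule on 1]
3. not Box (p and q), 0   [neg-implies-rule on 1]
4. Box (p and q), 1   [Dia-rule on 2: fresh world 1, 0R1]
5. p and q, 0   [Box-rule on 4 via 1R0]
6. p, 0   [and-rule on 5]
7. q, 0   [and-rule on 5]
8. p and q, 1   [Box-rule on 4 via 1R1]
9. p, 1   [and-rule on 8]
10. q, 1   [and-rule on 8]
11. not (p and q), 2   [neg-Box-rule on 3: fresh world 2, 0R2]
12. p and q, 2   [Box-rule on 4 via 1R2]
13. p, 2   [and-rule on 12]
14. q, 2   [and-rule on 12]
15. not q, 2   [neg-and-rule on 11 (branches; this branch)]
Accessibility: 0R0, 0R1, 0R2, 1R0, 1R1, 1R2, 2R0, 2R1, 2R2
Branch closes: q and not q both at 2.
Every branch closes (one shown): valid in S5.

S5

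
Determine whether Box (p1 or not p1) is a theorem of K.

Tableau for the negation not Box (p1 or not p1):
1. not Box (p1 or not p1), u
2. not (p1 or not p1), v
3. not p1, v
4. p1, v
Accessibility: uRv
Branch closes: p1 and not p1 both at v.
All branches of the negation close; one closing branch shown above.

Valid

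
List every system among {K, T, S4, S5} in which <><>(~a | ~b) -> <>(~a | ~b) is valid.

T-tableau for the negation ~(<><>(~a | ~b) -> <>(~a | ~b)):
1. ~(<><>(~a | ~b) -> <>(~a | ~b)), w0
2. <><>(~a | ~b), w0
3. ~<>(~a | ~b), w0
4. ~(~a | ~b), w0
5. a, w0
6. b, w0
7. <>(~a | ~b), w1
8. ~(~a | ~b), w1
9. a, w1
10. b, w1
11. ~a | ~b, w2
12. ~b, w2
Accessibility: w0Rw0, w0Rw1, w1Rw1, w1Rw2, w2Rw2
Complete open branch: countermodel on a T-frame, so not valid in T, nor in K (the same frame is also a K-frame).
S4-tableau for the negation ~(<><>(~a | ~b) -> <>(~a | ~b)):
1. ~(<><>(~a | ~b) -> <>(~a | ~b)), w0
2. <><>(~a | ~b), w0
3. ~<>(~a | ~b), w0
4. ~(~a | ~b), w0
5. a, w0
6. b, w0
7. <>(~a | ~b), w1
8. ~(~a | ~b), w1
9. a, w1
10. b, w1
11. ~a | ~b, w2
12. ~(~a | ~b), w2
13. a, w2
14. b, w2
15. ~b, w2
Accessibility: w0Rw0, w0Rw1, w0Rw2, w1Rw1, w1Rw2, w2Rw2
Branch closes: b and ~b both at w2.
Every branch closes (one shown): valid in S4, hence also in S5 (every theorem of S4 is a theorem of S5).

S4, S5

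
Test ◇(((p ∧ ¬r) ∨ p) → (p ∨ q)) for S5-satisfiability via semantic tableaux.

Satisfiable (open branch found)

1. ◇(((p ∧ ¬r) ∨ p) → (p ∨ q)), w0
2. ((p ∧ ¬r) ∨ p) → (p ∨ q), w1
3. p ∨ q, w1
4. q, w1
Accessibility: w0Rw0, w0Rw1, w1Rw0, w1Rw1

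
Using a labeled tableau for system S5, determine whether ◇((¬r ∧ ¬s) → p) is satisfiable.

Satisfiable (open branch found)

1. ◇((¬r ∧ ¬s) → p), w0
2. (¬r ∧ ¬s) → p, w1   [◇-rule on 1: fresh world w1, w0Rw1]
3. p, w1   [→-rule on 2 (branches; this branch)]
Accessibility: w0Rw0, w0Rw1, w1Rw0, w1Rw1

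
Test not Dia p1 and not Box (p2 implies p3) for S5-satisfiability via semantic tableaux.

1. not Dia p1 and not Box (p2 implies p3), 0
2. not Dia p1, 0
3. not Box (p2 implies p3), 0
4. not p1, 0
5. not (p2 implies p3), 1
6. p2, 1
7. not p3, 1
8. not p1, 1
Accessibility: 0R0, 0R1, 1R0, 1R1

Satisfiable (open branch found)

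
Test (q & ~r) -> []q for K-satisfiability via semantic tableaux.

1. (q & ~r) -> []q, 0
2. []q, 0

Satisfiable (open branch found)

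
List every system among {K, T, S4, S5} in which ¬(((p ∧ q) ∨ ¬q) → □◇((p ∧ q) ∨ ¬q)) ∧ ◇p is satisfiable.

S4-tableau for the formula:
1. ¬(((p ∧ q) ∨ ¬q) → □◇((p ∧ q) ∨ ¬q)) ∧ ◇p, u
2. ¬(((p ∧ q) ∨ ¬q) → □◇((p ∧ q) ∨ ¬q)), u
3. ◇p, u
4. (p ∧ q) ∨ ¬q, u
5. ¬□◇((p ∧ q) ∨ ¬q), u
6. ¬q, u
7. p, v
8. ¬◇((p ∧ q) ∨ ¬q), w
9. ¬((p ∧ q) ∨ ¬q), w
10. ¬(p ∧ q), w
11. q, w
12. ¬p, w
Accessibility: uRu, uRv, uRw, vRv, wRw
Complete open branch: satisfiable in S4, hence also in K, T (this S4-model is also a K-model and a T-model).
S5-tableau for the formula:
1. ¬(((p ∧ q) ∨ ¬q) → □◇((p ∧ q) ∨ ¬q)) ∧ ◇p, u
2. ¬(((p ∧ q) ∨ ¬q) → □◇((p ∧ q) ∨ ¬q)), u
3. ◇p, u
4. (p ∧ q) ∨ ¬q, u
5. ¬□◇((p ∧ q) ∨ ¬q), u
6. p ∧ q, u
7. p, u
8. q, u
9. p, v
10. ¬◇((p ∧ q) ∨ ¬q), w
11. ¬((p ∧ q) ∨ ¬q), u
12. ¬(p ∧ q), u
13. ¬((p ∧ q) ∨ ¬q), v
14. ¬(p ∧ q), v
15. q, v
16. ¬((p ∧ q) ∨ ¬q), w
17. ¬(p ∧ q), w
18. q, w
19. ¬q, u
Accessibility: uRu, uRv, uRw, vRu, vRv, vRw, wRu, wRv, wRw
Branch closes: q and ¬q both at u.
Every branch closes (one shown): unsatisfiable in S5.

K, T, S4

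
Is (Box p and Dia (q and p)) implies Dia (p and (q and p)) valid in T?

Valid

Tableau for the negation not ((Box p and Dia (q and p)) implies Dia (p and (q and p))):
1. not ((Box p and Dia (q and p)) implies Dia (p and (q and p))), 0
2. Box p and Dia (q and p), 0
3. not Dia (p and (q and p)), 0
4. Box p, 0
5. Dia (q and p), 0
6. not (p and (q and p)), 0
7. p, 0
8. not (q and p), 0
9. not q, 0
10. q and p, 1
11. q, 1
12. p, 1
13. not (p and (q and p)), 1
14. not (q and p), 1
15. not p, 1
Accessibility: 0R0, 0R1, 1R1
Branch closes: p and not p both at 1.
Every branch of the negation's tableau closes; the branch above is one of them.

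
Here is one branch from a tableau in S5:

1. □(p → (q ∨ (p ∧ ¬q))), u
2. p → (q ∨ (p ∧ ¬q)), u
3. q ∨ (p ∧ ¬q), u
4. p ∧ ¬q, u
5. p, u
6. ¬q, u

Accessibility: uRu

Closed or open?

No world carries both an atom and its negation.

No, open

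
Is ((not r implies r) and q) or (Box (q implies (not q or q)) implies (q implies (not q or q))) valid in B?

Valid in B

Tableau for the negation not (((not r implies r) and q) or (Box (q implies (not q or q)) implies (q implies (not q or q)))):
1. not (((not r implies r) and q) or (Box (q implies (not q or q)) implies (q implies (not q or q)))), w0
2. not ((not r implies r) and q), w0
3. not (Box (q implies (not q or q)) implies (q implies (not q or q))), w0
4. Box (q implies (not q or q)), w0
5. not (q implies (not q or q)), w0
6. q, w0
7. not (not q or q), w0
8. not q, w0
Accessibility: w0Rw0
Branch closes: q and not q both at w0.
All branches of the negation close; one closing branch shown above.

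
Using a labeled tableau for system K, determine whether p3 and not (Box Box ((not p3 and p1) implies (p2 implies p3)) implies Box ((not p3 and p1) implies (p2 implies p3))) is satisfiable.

Yes, satisfiable

1. p3 and not (Box Box ((not p3 and p1) implies (p2 implies p3)) implies Box ((not p3 and p1) implies (p2 implies p3))), u
2. p3, u
3. not (Box Box ((not p3 and p1) implies (p2 implies p3)) implies Box ((not p3 and p1) implies (p2 implies p3))), u
4. Box Box ((not p3 and p1) implies (p2 implies p3)), u
5. not Box ((not p3 and p1) implies (p2 implies p3)), u
6. not ((not p3 and p1) implies (p2 implies p3)), v
7. not p3 and p1, v
8. not (p2 implies p3), v
9. not p3, v
10. p1, v
11. p2, v
12. Box ((not p3 and p1) implies (p2 implies p3)), v
Accessibility: uRv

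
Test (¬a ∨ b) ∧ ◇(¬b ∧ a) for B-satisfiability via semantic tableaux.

Satisfiable (open branch found)

1. (¬a ∨ b) ∧ ◇(¬b ∧ a), w0
2. ¬a ∨ b, w0   [∧-rule on 1]
3. ◇(¬b ∧ a), w0   [∧-rule on 1]
4. b, w0   [∨-rule on 2 (branches; this branch)]
5. ¬b ∧ a, w1   [◇-rule on 3: fresh world w1, w0Rw1]
6. ¬b, w1   [∧-rule on 5]
7. a, w1   [∧-rule on 5]
Accessibility: w0Rw0, w0Rw1, w1Rw0, w1Rw1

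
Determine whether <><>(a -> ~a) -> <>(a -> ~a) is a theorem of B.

Tableau for the negation ~(<><>(a -> ~a) -> <>(a -> ~a)):
1. ~(<><>(a -> ~a) -> <>(a -> ~a)), w0
2. <><>(a -> ~a), w0
3. ~<>(a -> ~a), w0
4. ~(a -> ~a), w0
5. a, w0
6. <>(a -> ~a), w1
7. ~(a -> ~a), w1
8. a, w1
9. a -> ~a, w2
10. ~a, w2
Accessibility: w0Rw0, w0Rw1, w1Rw0, w1Rw1, w1Rw2, w2Rw1, w2Rw2
The negation has an open branch (countermodel exists).

No, not valid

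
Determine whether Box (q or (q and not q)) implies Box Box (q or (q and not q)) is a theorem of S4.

Tableau for the negation not (Box (q or (q and not q)) implies Box Box (q or (q and not q))):
1. not (Box (q or (q and not q)) implies Box Box (q or (q and not q))), u
2. Box (q or (q and not q)), u
3. not Box Box (q or (q and not q)), u
4. q or (q and not q), u
5. q, u
6. not Box (q or (q and not q)), v
7. q or (q and not q), v
8. q, v
9. not (q or (q and not q)), w
10. not q, w
11. not (q and not q), w
12. q or (q and not q), w
13. q and not q, w
14. q, w
Accessibility: uRu, uRv, uRw, vRv, vRw, wRw
Branch closes: q and not q both at w.
All branches of the negation close; one closing branch shown above.

Valid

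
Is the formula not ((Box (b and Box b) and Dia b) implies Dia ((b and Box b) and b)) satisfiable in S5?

No, unsatisfiable

1. not ((Box (b and Box b) and Dia b) implies Dia ((b and Box b) and b)), u
2. Box (b and Box b) and Dia b, u   [neg-implies-rule on 1]
3. not Dia ((b and Box b) and b), u   [neg-implies-rule on 1]
4. Box (b and Box b), u   [and-rule on 2]
5. Dia b, u   [and-rule on 2]
6. not ((b and Box b) and b), u   [neg-Dia-rule on 3 via uRu]
7. b and Box b, u   [Box-rule on 4 via uRu]
8. b, u   [and-rule on 7]
9. Box b, u   [and-rule on 7]
10. not (b and Box b), u   [neg-and-rule on 6 (branches; this branch)]
11. not Box b, u   [neg-and-rule on 10 (branches; this branch)]
12. b, v   [Dia-rule on 5: fresh world v, uRv]
13. not ((b and Box b) and b), v   [neg-Dia-rule on 3 via uRv]
14. b and Box b, v   [Box-rule on 4 via uRv]
15. Box b, v   [and-rule on 14]
16. not (b and Box b), v   [neg-and-rule on 13 (branches; this branch)]
17. not Box b, v   [neg-and-rule on 16 (branches; this branch)]
18. not b, w   [neg-Box-rule on 11: fresh world w, uRw]
19. not ((b and Box b) and b), w   [neg-Dia-rule on 3 via uRw]
20. b and Box b, w   [Box-rule on 4 via uRw]
21. b, w   [and-rule on 20]
22. Box b, w   [and-rule on 20]
Accessibility: uRu, uRv, uRw, vRu, vRv, vRw, wRu, wRv, wRw
Branch closes: b and not b both at w.
(One branch shown.) All branches close.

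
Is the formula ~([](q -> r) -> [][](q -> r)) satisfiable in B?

1. ~([](q -> r) -> [][](q -> r)), 0
2. [](q -> r), 0
3. ~[][](q -> r), 0
4. q -> r, 0
5. r, 0
6. ~[](q -> r), 1
7. q -> r, 1
8. r, 1
9. ~(q -> r), 2
10. q, 2
11. ~r, 2
Accessibility: 0R0, 0R1, 1R0, 1R1, 1R2, 2R1, 2R2

Yes, satisfiable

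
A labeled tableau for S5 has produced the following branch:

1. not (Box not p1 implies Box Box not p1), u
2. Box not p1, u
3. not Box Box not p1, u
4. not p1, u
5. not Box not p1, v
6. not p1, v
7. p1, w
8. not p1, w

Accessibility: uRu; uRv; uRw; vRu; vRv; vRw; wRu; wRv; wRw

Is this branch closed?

Closed

Both p1 and not p1 appear at w.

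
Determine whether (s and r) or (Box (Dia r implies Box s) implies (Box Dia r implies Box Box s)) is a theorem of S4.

Tableau for the negation not ((s and r) or (Box (Dia r implies Box s) implies (Box Dia r implies Box Box s))):
1. not ((s and r) or (Box (Dia r implies Box s) implies (Box Dia r implies Box Box s))), w0
2. not (s and r), w0   [neg-or-rule on 1]
3. not (Box (Dia r implies Box s) implies (Box Dia r implies Box Box s)), w0   [neg-or-rule on 1]
4. Box (Dia r implies Box s), w0   [neg-implies-rule on 3]
5. not (Box Dia r implies Box Box s), w0   [neg-implies-rule on 3]
6. Box Dia r, w0   [neg-implies-rule on 5]
7. not Box Box s, w0   [neg-implies-rule on 5]
8. Dia r implies Box s, w0   [Box-rule on 4 via w0Rw0]
9. Dia r, w0   [Box-rule on 6 via w0Rw0]
10. not r, w0   [neg-and-rule on 2 (branches; this branch)]
11. Box s, w0   [implies-rule on 8 (branches; this branch)]
12. s, w0   [Box-rule on 11 via w0Rw0]
13. not Box s, w1   [neg-Box-rule on 7: fresh world w1, w0Rw1]
14. Dia r implies Box s, w1   [Box-rule on 4 via w0Rw1]
15. Dia r, w1   [Box-rule on 6 via w0Rw1]
16. s, w1   [Box-rule on 11 via w0Rw1]
17. not Dia r, w1   [implies-rule on 14 (branches; this branch)]
18. not r, w1   [neg-Dia-rule on 17 via w1Rw1]
19. r, w2   [Dia-rule on 9: fresh world w2, w0Rw2]
20. Dia r implies Box s, w2   [Box-rule on 4 via w0Rw2]
21. Dia r, w2   [Box-rule on 6 via w0Rw2]
22. s, w2   [Box-rule on 11 via w0Rw2]
23. Box s, w2   [implies-rule on 20 (branches; this branch)]
24. not s, w3   [neg-Box-rule on 13: fresh world w3, w1Rw3]
25. Dia r implies Box s, w3   [Box-rule on 4 via w0Rw3]
26. Dia r, w3   [Box-rule on 6 via w0Rw3]
27. s, w3   [Box-rule on 11 via w0Rw3]
Accessibility: w0Rw0, w0Rw1, w0Rw2, w0Rw3, w1Rw1, w1Rw3, w2Rw2, w3Rw3
Branch closes: s and not s both at w3.
All branches of the negation close; one closing branch shown above.

Valid in S4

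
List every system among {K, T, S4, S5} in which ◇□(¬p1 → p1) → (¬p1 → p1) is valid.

S4-tableau for the negation ¬(◇□(¬p1 → p1) → (¬p1 → p1)):
1. ¬(◇□(¬p1 → p1) → (¬p1 → p1)), 0
2. ◇□(¬p1 → p1), 0   [¬→-rule on 1]
3. ¬(¬p1 → p1), 0   [¬→-rule on 1]
4. ¬p1, 0   [¬→-rule on 3]
5. □(¬p1 → p1), 1   [◇-rule on 2: fresh world 1, 0R1]
6. ¬p1 → p1, 1   [□-rule on 5 via 1R1]
7. p1, 1   [→-rule on 6 (branches; this branch)]
Accessibility: 0R0, 0R1, 1R1
Complete open branch: countermodel on an S4-frame, so not valid in S4, nor in K, T (the same frame is also a K-frame and a T-frame).
S5-tableau for the negation ¬(◇□(¬p1 → p1) → (¬p1 → p1)):
1. ¬(◇□(¬p1 → p1) → (¬p1 → p1)), 0
2. ◇□(¬p1 → p1), 0   [¬→-rule on 1]
3. ¬(¬p1 → p1), 0   [¬→-rule on 1]
4. ¬p1, 0   [¬→-rule on 3]
5. □(¬p1 → p1), 1   [◇-rule on 2: fresh world 1, 0R1]
6. ¬p1 → p1, 0   [□-rule on 5 via 1R0]
7. ¬p1 → p1, 1   [□-rule on 5 via 1R1]
8. p1, 0   [→-rule on 6 (branches; this branch)]
Accessibility: 0R0, 0R1, 1R0, 1R1
Branch closes: p1 and ¬p1 both at 0.
Every branch closes (one shown): valid in S5.

S5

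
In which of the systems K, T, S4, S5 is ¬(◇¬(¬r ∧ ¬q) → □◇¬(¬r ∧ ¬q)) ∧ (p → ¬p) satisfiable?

S5-tableau for the formula:
1. ¬(◇¬(¬r ∧ ¬q) → □◇¬(¬r ∧ ¬q)) ∧ (p → ¬p), w0
2. ¬(◇¬(¬r ∧ ¬q) → □◇¬(¬r ∧ ¬q)), w0
3. p → ¬p, w0
4. ◇¬(¬r ∧ ¬q), w0
5. ¬□◇¬(¬r ∧ ¬q), w0
6. ¬p, w0
7. ¬(¬r ∧ ¬q), w1
8. q, w1
9. ¬◇¬(¬r ∧ ¬q), w2
10. ¬r ∧ ¬q, w0
11. ¬r, w0
12. ¬q, w0
13. ¬r ∧ ¬q, w1
14. ¬r, w1
15. ¬q, w1
Accessibility: w0Rw0, w0Rw1, w0Rw2, w1Rw0, w1Rw1, w1Rw2, w2Rw0, w2Rw1, w2Rw2
Branch closes: q and ¬q both at w1.
Every branch closes (one shown): unsatisfiable in S5.
S4-tableau for the formula:
1. ¬(◇¬(¬r ∧ ¬q) → □◇¬(¬r ∧ ¬q)) ∧ (p → ¬p), w0
2. ¬(◇¬(¬r ∧ ¬q) → □◇¬(¬r ∧ ¬q)), w0
3. p → ¬p, w0
4. ◇¬(¬r ∧ ¬q), w0
5. ¬□◇¬(¬r ∧ ¬q), w0
6. ¬p, w0
7. ¬(¬r ∧ ¬q), w1
8. q, w1
9. ¬◇¬(¬r ∧ ¬q), w2
10. ¬r ∧ ¬q, w2
11. ¬r, w2
12. ¬q, w2
Accessibility: w0Rw0, w0Rw1, w0Rw2, w1Rw1, w2Rw2
Complete open branch: satisfiable in S4, hence also in K, T (this S4-model is also a K-model and a T-model).

K, T, S4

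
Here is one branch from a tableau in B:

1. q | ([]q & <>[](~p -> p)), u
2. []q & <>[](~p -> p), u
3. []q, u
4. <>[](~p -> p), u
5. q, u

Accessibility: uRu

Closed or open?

Not closed

No atom appears with both signs at the same world.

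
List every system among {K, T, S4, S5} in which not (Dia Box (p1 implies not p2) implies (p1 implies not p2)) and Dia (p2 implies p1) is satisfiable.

S5-tableau for the formula:
1. not (Dia Box (p1 implies not p2) implies (p1 implies not p2)) and Dia (p2 implies p1), w0
2. not (Dia Box (p1 implies not p2) implies (p1 implies not p2)), w0
3. Dia (p2 implies p1), w0
4. Dia Box (p1 implies not p2), w0
5. not (p1 implies not p2), w0
6. p1, w0
7. p2, w0
8. p2 implies p1, w1
9. p1, w1
10. Box (p1 implies not p2), w2
11. p1 implies not p2, w0
12. p1 implies not p2, w1
13. p1 implies not p2, w2
14. not p2, w0
Accessibility: w0Rw0, w0Rw1, w0Rw2, w1Rw0, w1Rw1, w1Rw2, w2Rw0, w2Rw1, w2Rw2
Branch closes: p2 and not p2 both at w0.
Every branch closes (one shown): unsatisfiable in S5.
S4-tableau for the formula:
1. not (Dia Box (p1 implies not p2) implies (p1 implies not p2)) and Dia (p2 implies p1), w0
2. not (Dia Box (p1 implies not p2) implies (p1 implies not p2)), w0
3. Dia (p2 implies p1), w0
4. Dia Box (p1 implies not p2), w0
5. not (p1 implies not p2), w0
6. p1, w0
7. p2, w0
8. p2 implies p1, w1
9. p1, w1
10. Box (p1 implies not p2), w2
11. p1 implies not p2, w2
12. not p2, w2
Accessibility: w0Rw0, w0Rw1, w0Rw2, w1Rw1, w2Rw2
Complete open branch: satisfiable in S4, hence also in K, T (this S4-model is also a K-model and a T-model).

K, T, S4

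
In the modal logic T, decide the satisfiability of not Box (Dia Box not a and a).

Satisfiable (open branch found)

1. not Box (Dia Box not a and a), 0
2. not (Dia Box not a and a), 1
3. not a, 1
Accessibility: 0R0, 0R1, 1R1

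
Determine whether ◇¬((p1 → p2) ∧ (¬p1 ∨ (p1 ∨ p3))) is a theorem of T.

Tableau for the negation ¬◇¬((p1 → p2) ∧ (¬p1 ∨ (p1 ∨ p3))):
1. ¬◇¬((p1 → p2) ∧ (¬p1 ∨ (p1 ∨ p3))), u
2. (p1 → p2) ∧ (¬p1 ∨ (p1 ∨ p3)), u   [¬◇-rule on 1 via uRu]
3. p1 → p2, u   [∧-rule on 2]
4. ¬p1 ∨ (p1 ∨ p3), u   [∧-rule on 2]
5. p2, u   [→-rule on 3 (branches; this branch)]
6. p1 ∨ p3, u   [∨-rule on 4 (branches; this branch)]
7. p3, u   [∨-rule on 6 (branches; this branch)]
Accessibility: uRu
The negation has an open branch (countermodel exists).

No, not valid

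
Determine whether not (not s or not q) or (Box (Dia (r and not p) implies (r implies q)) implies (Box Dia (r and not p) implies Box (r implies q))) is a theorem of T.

Tableau for the negation not (not (not s or not q) or (Box (Dia (r and not p) implies (r implies q)) implies (Box Dia (r and not p) implies Box (r implies q)))):
1. not (not (not s or not q) or (Box (Dia (r and not p) implies (r implies q)) implies (Box Dia (r and not p) implies Box (r implies q)))), 0
2. not s or not q, 0
3. not (Box (Dia (r and not p) implies (r implies q)) implies (Box Dia (r and not p) implies Box (r implies q))), 0
4. Box (Dia (r and not p) implies (r implies q)), 0
5. not (Box Dia (r and not p) implies Box (r implies q)), 0
6. Box Dia (r and not p), 0
7. not Box (r implies q), 0
8. Dia (r and not p) implies (r implies q), 0
9. Dia (r and not p), 0
10. not q, 0
11. r implies q, 0
12. not r, 0
13. not (r implies q), 1
14. r, 1
15. not q, 1
16. Dia (r and not p) implies (r implies q), 1
17. Dia (r and not p), 1
18. not Dia (r and not p), 1
19. not (r and not p), 1
20. p, 1
21. r and not p, 2
22. r, 2
23. not p, 2
24. Dia (r and not p) implies (r implies q), 2
25. Dia (r and not p), 2
26. r implies q, 2
27. q, 2
28. r and not p, 3
29. r, 3
30. not p, 3
31. not (r and not p), 3
32. p, 3
Accessibility: 0R0, 0R1, 0R2, 1R1, 1R3, 2R2, 3R3
Branch closes: p and not p both at 3.
Every branch of the negation's tableau closes; the branch above is one of them.

Valid in T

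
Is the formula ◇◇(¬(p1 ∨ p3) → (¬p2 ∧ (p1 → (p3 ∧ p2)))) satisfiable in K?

1. ◇◇(¬(p1 ∨ p3) → (¬p2 ∧ (p1 → (p3 ∧ p2)))), 0
2. ◇(¬(p1 ∨ p3) → (¬p2 ∧ (p1 → (p3 ∧ p2)))), 1   [◇-rule on 1: fresh world 1, 0R1]
3. ¬(p1 ∨ p3) → (¬p2 ∧ (p1 → (p3 ∧ p2))), 2   [◇-rule on 2: fresh world 2, 1R2]
4. ¬p2 ∧ (p1 → (p3 ∧ p2)), 2   [→-rule on 3 (branches; this branch)]
5. ¬p2, 2   [∧-rule on 4]
6. p1 → (p3 ∧ p2), 2   [∧-rule on 4]
7. ¬p1, 2   [→-rule on 6 (branches; this branch)]
Accessibility: 0R1, 1R2

Satisfiable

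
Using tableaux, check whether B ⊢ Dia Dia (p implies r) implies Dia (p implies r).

Tableau for the negation not (Dia Dia (p implies r) implies Dia (p implies r)):
1. not (Dia Dia (p implies r) implies Dia (p implies r)), w0
2. Dia Dia (p implies r), w0
3. not Dia (p implies r), w0
4. not (p implies r), w0
5. p, w0
6. not r, w0
7. Dia (p implies r), w1
8. not (p implies r), w1
9. p, w1
10. not r, w1
11. p implies r, w2
12. r, w2
Accessibility: w0Rw0, w0Rw1, w1Rw0, w1Rw1, w1Rw2, w2Rw1, w2Rw2
The negation has an open branch (countermodel exists).

Invalid (countermodel exists)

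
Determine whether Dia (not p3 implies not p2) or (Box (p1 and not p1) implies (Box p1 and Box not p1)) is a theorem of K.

Yes, valid

Tableau for the negation not (Dia (not p3 implies not p2) or (Box (p1 and not p1) implies (Box p1 and Box not p1))):
1. not (Dia (not p3 implies not p2) or (Box (p1 and not p1) implies (Box p1 and Box not p1))), w0
2. not Dia (not p3 implies not p2), w0
3. not (Box (p1 and not p1) implies (Box p1 and Box not p1)), w0
4. Box (p1 and not p1), w0
5. not (Box p1 and Box not p1), w0
6. not Box not p1, w0
7. p1, w1
8. not (not p3 implies not p2), w1
9. not p3, w1
10. p2, w1
11. p1 and not p1, w1
12. not p1, w1
Accessibility: w0Rw1
Branch closes: p1 and not p1 both at w1.
All branches of the negation close; one closing branch shown above.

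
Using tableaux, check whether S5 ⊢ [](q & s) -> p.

Tableau for the negation ~([](q & s) -> p):
1. ~([](q & s) -> p), u
2. [](q & s), u
3. ~p, u
4. q & s, u
5. q, u
6. s, u
Accessibility: uRu
The negation has an open branch (countermodel exists).

Invalid (countermodel exists)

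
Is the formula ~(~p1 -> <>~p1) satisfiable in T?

Unsatisfiable (every branch closes)

1. ~(~p1 -> <>~p1), u
2. ~p1, u
3. ~<>~p1, u
4. p1, u
Accessibility: uRu
Branch closes: p1 and ~p1 both at u.
Every branch closes; the branch above is one of them.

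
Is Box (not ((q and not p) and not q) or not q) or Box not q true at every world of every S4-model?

Yes, valid

Tableau for the negation not (Box (not ((q and not p) and not q) or not q) or Box not q):
1. not (Box (not ((q and not p) and not q) or not q) or Box not q), 0
2. not Box (not ((q and not p) and not q) or not q), 0
3. not Box not q, 0
4. not (not ((q and not p) and not q) or not q), 1
5. (q and not p) and not q, 1
6. q, 1
7. q and not p, 1
8. not q, 1
Accessibility: 0R0, 0R1, 1R1
Branch closes: q and not q both at 1.
All branches of the negation close; one closing branch shown above.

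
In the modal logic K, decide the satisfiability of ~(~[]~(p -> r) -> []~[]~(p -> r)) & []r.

Satisfiable

1. ~(~[]~(p -> r) -> []~[]~(p -> r)) & []r, u
2. ~(~[]~(p -> r) -> []~[]~(p -> r)), u   [&-rule on 1]
3. []r, u   [&-rule on 1]
4. ~[]~(p -> r), u   [~->-rule on 2]
5. ~[]~[]~(p -> r), u   [~->-rule on 2]
6. p -> r, v   [~[]-rule on 4: fresh world v, uRv]
7. r, v   [[]-rule on 3 via uRv]
8. []~(p -> r), w   [~[]-rule on 5: fresh world w, uRw]
9. r, w   [[]-rule on 3 via uRw]
Accessibility: uRv, uRw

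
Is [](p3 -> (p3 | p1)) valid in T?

Valid in T

Tableau for the negation ~[](p3 -> (p3 | p1)):
1. ~[](p3 -> (p3 | p1)), 0
2. ~(p3 -> (p3 | p1)), 1   [~[]-rule on 1: fresh world 1, 0R1]
3. p3, 1   [~->-rule on 2]
4. ~(p3 | p1), 1   [~->-rule on 2]
5. ~p3, 1   [~|-rule on 4]
6. ~p1, 1   [~|-rule on 4]
Accessibility: 0R0, 0R1, 1R1
Branch closes: p3 and ~p3 both at 1.
Every branch of the negation's tableau closes; the branch above is one of them.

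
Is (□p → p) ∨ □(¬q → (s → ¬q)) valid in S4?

Valid

Tableau for the negation ¬((□p → p) ∨ □(¬q → (s → ¬q))):
1. ¬((□p → p) ∨ □(¬q → (s → ¬q))), u
2. ¬(□p → p), u   [¬∨-rule on 1]
3. ¬□(¬q → (s → ¬q)), u   [¬∨-rule on 1]
4. □p, u   [¬→-rule on 2]
5. ¬p, u   [¬→-rule on 2]
6. p, u   [□-rule on 4 via uRu]
Accessibility: uRu
Branch closes: p and ¬p both at u.
Every branch of the negation's tableau closes; the branch above is one of them.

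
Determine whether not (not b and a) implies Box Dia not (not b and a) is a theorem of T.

Invalid (countermodel exists)

Tableau for the negation not (not (not b and a) implies Box Dia not (not b and a)):
1. not (not (not b and a) implies Box Dia not (not b and a)), 0
2. not (not b and a), 0
3. not Box Dia not (not b and a), 0
4. not a, 0
5. not Dia not (not b and a), 1
6. not b and a, 1
7. not b, 1
8. a, 1
Accessibility: 0R0, 0R1, 1R1
The negation has an open branch (countermodel exists).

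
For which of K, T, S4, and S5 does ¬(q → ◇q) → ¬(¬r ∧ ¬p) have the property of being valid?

T, S4, S5

K-tableau for the negation ¬(¬(q → ◇q) → ¬(¬r ∧ ¬p)):
1. ¬(¬(q → ◇q) → ¬(¬r ∧ ¬p)), u
2. ¬(q → ◇q), u
3. ¬r ∧ ¬p, u
4. q, u
5. ¬◇q, u
6. ¬r, u
7. ¬p, u
Complete open branch: countermodel on a K-frame, so not valid in K.
T-tableau for the negation ¬(¬(q → ◇q) → ¬(¬r ∧ ¬p)):
1. ¬(¬(q → ◇q) → ¬(¬r ∧ ¬p)), u
2. ¬(q → ◇q), u
3. ¬r ∧ ¬p, u
4. q, u
5. ¬◇q, u
6. ¬r, u
7. ¬p, u
8. ¬q, u
Accessibility: uRu
Branch closes: q and ¬q both at u.
Every branch closes (one shown): valid in T, hence also in S4, S5 (every theorem of T is a theorem of S4 and S5).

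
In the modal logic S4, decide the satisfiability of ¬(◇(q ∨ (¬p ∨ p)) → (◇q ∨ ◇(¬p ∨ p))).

Unsatisfiable

1. ¬(◇(q ∨ (¬p ∨ p)) → (◇q ∨ ◇(¬p ∨ p))), u
2. ◇(q ∨ (¬p ∨ p)), u   [¬→-rule on 1]
3. ¬(◇q ∨ ◇(¬p ∨ p)), u   [¬→-rule on 1]
4. ¬◇q, u   [¬∨-rule on 3]
5. ¬◇(¬p ∨ p), u   [¬∨-rule on 3]
6. ¬q, u   [¬◇-rule on 4 via uRu]
7. ¬(¬p ∨ p), u   [¬◇-rule on 5 via uRu]
8. p, u   [¬∨-rule on 7]
9. ¬p, u   [¬∨-rule on 7]
Accessibility: uRu
Branch closes: p and ¬p both at u.
All branches of the tableau close; one closing branch shown above.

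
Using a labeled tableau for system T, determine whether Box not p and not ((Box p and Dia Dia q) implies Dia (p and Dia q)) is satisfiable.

Unsatisfiable (every branch closes)

1. Box not p and not ((Box p and Dia Dia q) implies Dia (p and Dia q)), u
2. Box not p, u   [and-rule on 1]
3. not ((Box p and Dia Dia q) implies Dia (p and Dia q)), u   [and-rule on 1]
4. Box p and Dia Dia q, u   [neg-implies-rule on 3]
5. not Dia (p and Dia q), u   [neg-implies-rule on 3]
6. Box p, u   [and-rule on 4]
7. Dia Dia q, u   [and-rule on 4]
8. not p, u   [Box-rule on 2 via uRu]
9. not (p and Dia q), u   [neg-Dia-rule on 5 via uRu]
10. p, u   [Box-rule on 6 via uRu]
Accessibility: uRu
Branch closes: p and not p both at u.
(One branch shown.) All branches close.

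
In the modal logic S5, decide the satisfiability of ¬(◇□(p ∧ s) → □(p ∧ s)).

Unsatisfiable

1. ¬(◇□(p ∧ s) → □(p ∧ s)), 0
2. ◇□(p ∧ s), 0
3. ¬□(p ∧ s), 0
4. □(p ∧ s), 1
5. p ∧ s, 0
6. p, 0
7. s, 0
8. p ∧ s, 1
9. p, 1
10. s, 1
11. ¬(p ∧ s), 2
12. p ∧ s, 2
13. p, 2
14. s, 2
15. ¬s, 2
Accessibility: 0R0, 0R1, 0R2, 1R0, 1R1, 1R2, 2R0, 2R1, 2R2
Branch closes: s and ¬s both at 2.
Every branch closes; the branch above is one of them.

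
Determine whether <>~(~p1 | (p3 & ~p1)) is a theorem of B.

Not valid

Tableau for the negation ~<>~(~p1 | (p3 & ~p1)):
1. ~<>~(~p1 | (p3 & ~p1)), w0
2. ~p1 | (p3 & ~p1), w0
3. p3 & ~p1, w0
4. p3, w0
5. ~p1, w0
Accessibility: w0Rw0
The negation has an open branch (countermodel exists).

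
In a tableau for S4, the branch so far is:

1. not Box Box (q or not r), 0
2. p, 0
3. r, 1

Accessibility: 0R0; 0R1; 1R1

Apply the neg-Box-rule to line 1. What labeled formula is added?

a fresh world 2 with 0R2, and not Box (q or not r) at 2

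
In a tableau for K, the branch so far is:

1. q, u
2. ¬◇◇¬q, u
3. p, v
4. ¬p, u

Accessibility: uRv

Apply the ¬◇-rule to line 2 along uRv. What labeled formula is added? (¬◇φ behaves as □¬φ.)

¬◇φ behaves as □¬φ: propagate the negated body to each accessible world.

¬◇¬q, v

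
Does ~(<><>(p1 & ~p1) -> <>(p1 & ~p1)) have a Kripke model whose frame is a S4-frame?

Unsatisfiable

1. ~(<><>(p1 & ~p1) -> <>(p1 & ~p1)), u
2. <><>(p1 & ~p1), u
3. ~<>(p1 & ~p1), u
4. ~(p1 & ~p1), u
5. p1, u
6. <>(p1 & ~p1), v
7. ~(p1 & ~p1), v
8. p1, v
9. p1 & ~p1, w
10. p1, w
11. ~p1, w
Accessibility: uRu, uRv, uRw, vRv, vRw, wRw
Branch closes: p1 and ~p1 both at w.
(One branch shown.) All branches close.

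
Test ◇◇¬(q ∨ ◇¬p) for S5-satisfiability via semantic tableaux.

Satisfiable (open branch found)

1. ◇◇¬(q ∨ ◇¬p), w0
2. ◇¬(q ∨ ◇¬p), w1   [◇-rule on 1: fresh world w1, w0Rw1]
3. ¬(q ∨ ◇¬p), w2   [◇-rule on 2: fresh world w2, w1Rw2]
4. ¬q, w2   [¬∨-rule on 3]
5. ¬◇¬p, w2   [¬∨-rule on 3]
6. p, w0   [¬◇-rule on 5 via w2Rw0]
7. p, w1   [¬◇-rule on 5 via w2Rw1]
8. p, w2   [¬◇-rule on 5 via w2Rw2]
Accessibility: w0Rw0, w0Rw1, w0Rw2, w1Rw0, w1Rw1, w1Rw2, w2Rw0, w2Rw1, w2Rw2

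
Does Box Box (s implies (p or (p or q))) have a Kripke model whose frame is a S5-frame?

1. Box Box (s implies (p or (p or q))), u
2. Box (s implies (p or (p or q))), u
3. s implies (p or (p or q)), u
4. p or (p or q), u
5. p or q, u
6. q, u
Accessibility: uRu

Yes, satisfiable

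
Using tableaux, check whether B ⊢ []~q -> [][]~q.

No, not valid

Tableau for the negation ~([]~q -> [][]~q):
1. ~([]~q -> [][]~q), 0
2. []~q, 0
3. ~[][]~q, 0
4. ~q, 0
5. ~[]~q, 1
6. ~q, 1
7. q, 2
Accessibility: 0R0, 0R1, 1R0, 1R1, 1R2, 2R1, 2R2
The negation has an open branch (countermodel exists).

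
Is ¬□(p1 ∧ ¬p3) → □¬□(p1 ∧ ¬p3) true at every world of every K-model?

Not valid

Tableau for the negation ¬(¬□(p1 ∧ ¬p3) → □¬□(p1 ∧ ¬p3)):
1. ¬(¬□(p1 ∧ ¬p3) → □¬□(p1 ∧ ¬p3)), 0
2. ¬□(p1 ∧ ¬p3), 0   [¬→-rule on 1]
3. ¬□¬□(p1 ∧ ¬p3), 0   [¬→-rule on 1]
4. ¬(p1 ∧ ¬p3), 1   [¬□-rule on 2: fresh world 1, 0R1]
5. p3, 1   [¬∧-rule on 4 (branches; this branch)]
6. □(p1 ∧ ¬p3), 2   [¬□-rule on 3: fresh world 2, 0R2]
Accessibility: 0R1, 0R2
The negation has an open branch (countermodel exists).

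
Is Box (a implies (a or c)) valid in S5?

Tableau for the negation not Box (a implies (a or c)):
1. not Box (a implies (a or c)), 0
2. not (a implies (a or c)), 1
3. a, 1
4. not (a or c), 1
5. not a, 1
6. not c, 1
Accessibility: 0R0, 0R1, 1R0, 1R1
Branch closes: a and not a both at 1.
Every branch of the negation's tableau closes; the branch above is one of them.

Yes, valid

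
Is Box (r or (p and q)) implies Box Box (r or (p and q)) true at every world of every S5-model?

Valid

Tableau for the negation not (Box (r or (p and q)) implies Box Box (r or (p and q))):
1. not (Box (r or (p and q)) implies Box Box (r or (p and q))), w0
2. Box (r or (p and q)), w0
3. not Box Box (r or (p and q)), w0
4. r or (p and q), w0
5. p and q, w0
6. p, w0
7. q, w0
8. not Box (r or (p and q)), w1
9. r or (p and q), w1
10. p and q, w1
11. p, w1
12. q, w1
13. not (r or (p and q)), w2
14. not r, w2
15. not (p and q), w2
16. r or (p and q), w2
17. not q, w2
18. p and q, w2
19. p, w2
20. q, w2
Accessibility: w0Rw0, w0Rw1, w0Rw2, w1Rw0, w1Rw1, w1Rw2, w2Rw0, w2Rw1, w2Rw2
Branch closes: q and not q both at w2.
Every branch of the negation's tableau closes; the branch above is one of them.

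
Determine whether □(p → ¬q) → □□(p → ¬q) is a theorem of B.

Tableau for the negation ¬(□(p → ¬q) → □□(p → ¬q)):
1. ¬(□(p → ¬q) → □□(p → ¬q)), u
2. □(p → ¬q), u
3. ¬□□(p → ¬q), u
4. p → ¬q, u
5. ¬q, u
6. ¬□(p → ¬q), v
7. p → ¬q, v
8. ¬q, v
9. ¬(p → ¬q), w
10. p, w
11. q, w
Accessibility: uRu, uRv, vRu, vRv, vRw, wRv, wRw
The negation has an open branch (countermodel exists).

Not valid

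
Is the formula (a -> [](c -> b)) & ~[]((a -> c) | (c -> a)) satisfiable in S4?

Unsatisfiable (every branch closes)

1. (a -> [](c -> b)) & ~[]((a -> c) | (c -> a)), 0
2. a -> [](c -> b), 0
3. ~[]((a -> c) | (c -> a)), 0
4. [](c -> b), 0
5. c -> b, 0
6. b, 0
7. ~((a -> c) | (c -> a)), 1
8. ~(a -> c), 1
9. ~(c -> a), 1
10. a, 1
11. ~c, 1
12. c, 1
13. ~a, 1
Accessibility: 0R0, 0R1, 1R1
Branch closes: c and ~c both at 1.
(One branch shown.) All branches close.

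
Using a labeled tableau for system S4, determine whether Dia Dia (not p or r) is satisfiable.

1. Dia Dia (not p or r), w0
2. Dia (not p or r), w1   [Dia-rule on 1: fresh world w1, w0Rw1]
3. not p or r, w2   [Dia-rule on 2: fresh world w2, w1Rw2]
4. r, w2   [or-rule on 3 (branches; this branch)]
Accessibility: w0Rw0, w0Rw1, w0Rw2, w1Rw1, w1Rw2, w2Rw2

Satisfiable (open branch found)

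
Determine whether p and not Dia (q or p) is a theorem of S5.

Not valid

Tableau for the negation not (p and not Dia (q or p)):
1. not (p and not Dia (q or p)), u
2. Dia (q or p), u   [neg-and-rule on 1 (branches; this branch)]
3. q or p, v   [Dia-rule on 2: fresh world v, uRv]
4. p, v   [or-rule on 3 (branches; this branch)]
Accessibility: uRu, uRv, vRu, vRv
The negation has an open branch (countermodel exists).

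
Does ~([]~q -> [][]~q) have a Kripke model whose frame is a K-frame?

1. ~([]~q -> [][]~q), 0
2. []~q, 0
3. ~[][]~q, 0
4. ~[]~q, 1
5. ~q, 1
6. q, 2
Accessibility: 0R1, 1R2

Satisfiable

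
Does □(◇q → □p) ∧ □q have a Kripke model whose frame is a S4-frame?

Satisfiable (open branch found)

1. □(◇q → □p) ∧ □q, 0
2. □(◇q → □p), 0   [∧-rule on 1]
3. □q, 0   [∧-rule on 1]
4. ◇q → □p, 0   [□-rule on 2 via 0R0]
5. q, 0   [□-rule on 3 via 0R0]
6. □p, 0   [→-rule on 4 (branches; this branch)]
7. p, 0   [□-rule on 6 via 0R0]
Accessibility: 0R0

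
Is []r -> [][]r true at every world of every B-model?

Not valid

Tableau for the negation ~([]r -> [][]r):
1. ~([]r -> [][]r), u
2. []r, u
3. ~[][]r, u
4. r, u
5. ~[]r, v
6. r, v
7. ~r, w
Accessibility: uRu, uRv, vRu, vRv, vRw, wRv, wRw
The negation has an open branch (countermodel exists).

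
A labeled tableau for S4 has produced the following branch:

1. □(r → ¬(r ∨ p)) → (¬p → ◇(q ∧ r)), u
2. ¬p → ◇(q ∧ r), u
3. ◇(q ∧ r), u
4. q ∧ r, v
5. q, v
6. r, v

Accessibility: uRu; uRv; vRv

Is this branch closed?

No, open

No world carries both an atom and its negation.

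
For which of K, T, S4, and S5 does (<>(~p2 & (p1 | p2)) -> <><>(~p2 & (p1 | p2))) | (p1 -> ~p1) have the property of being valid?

T-tableau for the negation ~((<>(~p2 & (p1 | p2)) -> <><>(~p2 & (p1 | p2))) | (p1 -> ~p1)):
1. ~((<>(~p2 & (p1 | p2)) -> <><>(~p2 & (p1 | p2))) | (p1 -> ~p1)), 0
2. ~(<>(~p2 & (p1 | p2)) -> <><>(~p2 & (p1 | p2))), 0
3. ~(p1 -> ~p1), 0
4. <>(~p2 & (p1 | p2)), 0
5. ~<><>(~p2 & (p1 | p2)), 0
6. p1, 0
7. ~<>(~p2 & (p1 | p2)), 0
8. ~(~p2 & (p1 | p2)), 0
9. p2, 0
10. ~p2 & (p1 | p2), 1
11. ~p2, 1
12. p1 | p2, 1
13. ~<>(~p2 & (p1 | p2)), 1
14. ~(~p2 & (p1 | p2)), 1
15. p1, 1
16. ~(p1 | p2), 1
17. ~p1, 1
Accessibility: 0R0, 0R1, 1R1
Branch closes: p1 and ~p1 both at 1.
Every branch closes (one shown): valid in T, hence also in S4, S5 (every theorem of T is a theorem of S4 and S5).
K-tableau for the negation ~((<>(~p2 & (p1 | p2)) -> <><>(~p2 & (p1 | p2))) | (p1 -> ~p1)):
1. ~((<>(~p2 & (p1 | p2)) -> <><>(~p2 & (p1 | p2))) | (p1 -> ~p1)), 0
2. ~(<>(~p2 & (p1 | p2)) -> <><>(~p2 & (p1 | p2))), 0
3. ~(p1 -> ~p1), 0
4. <>(~p2 & (p1 | p2)), 0
5. ~<><>(~p2 & (p1 | p2)), 0
6. p1, 0
7. ~p2 & (p1 | p2), 1
8. ~p2, 1
9. p1 | p2, 1
10. ~<>(~p2 & (p1 | p2)), 1
11. p1, 1
Accessibility: 0R1
Complete open branch: countermodel on a K-frame, so not valid in K.

T, S4, S5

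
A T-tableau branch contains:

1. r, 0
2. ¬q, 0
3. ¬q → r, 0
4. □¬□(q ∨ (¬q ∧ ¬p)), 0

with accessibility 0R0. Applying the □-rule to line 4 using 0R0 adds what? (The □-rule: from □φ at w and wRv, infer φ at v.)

¬□(q ∨ (¬q ∧ ¬p)), 0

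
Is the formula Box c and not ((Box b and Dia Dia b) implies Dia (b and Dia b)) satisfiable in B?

1. Box c and not ((Box b and Dia Dia b) implies Dia (b and Dia b)), 0
2. Box c, 0   [and-rule on 1]
3. not ((Box b and Dia Dia b) implies Dia (b and Dia b)), 0   [and-rule on 1]
4. Box b and Dia Dia b, 0   [neg-implies-rule on 3]
5. not Dia (b and Dia b), 0   [neg-implies-rule on 3]
6. Box b, 0   [and-rule on 4]
7. Dia Dia b, 0   [and-rule on 4]
8. c, 0   [Box-rule on 2 via 0R0]
9. not (b and Dia b), 0   [neg-Dia-rule on 5 via 0R0]
10. b, 0   [Box-rule on 6 via 0R0]
11. not Dia b, 0   [neg-and-rule on 9 (branches; this branch)]
12. not b, 0   [neg-Dia-rule on 11 via 0R0]
Accessibility: 0R0
Branch closes: b and not b both at 0.
(One branch shown.) All branches close.

No, unsatisfiable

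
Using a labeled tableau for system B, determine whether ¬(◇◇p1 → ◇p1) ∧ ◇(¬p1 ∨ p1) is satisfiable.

Yes, satisfiable

1. ¬(◇◇p1 → ◇p1) ∧ ◇(¬p1 ∨ p1), w0
2. ¬(◇◇p1 → ◇p1), w0
3. ◇(¬p1 ∨ p1), w0
4. ◇◇p1, w0
5. ¬◇p1, w0
6. ¬p1, w0
7. ¬p1 ∨ p1, w1
8. ¬p1, w1
9. ◇p1, w2
10. ¬p1, w2
11. p1, w3
Accessibility: w0Rw0, w0Rw1, w0Rw2, w1Rw0, w1Rw1, w2Rw0, w2Rw2, w2Rw3, w3Rw2, w3Rw3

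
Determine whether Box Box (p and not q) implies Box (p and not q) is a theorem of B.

Valid

Tableau for the negation not (Box Box (p and not q) implies Box (p and not q)):
1. not (Box Box (p and not q) implies Box (p and not q)), u
2. Box Box (p and not q), u
3. not Box (p and not q), u
4. Box (p and not q), u
5. p and not q, u
6. p, u
7. not q, u
8. not (p and not q), v
9. Box (p and not q), v
10. p and not q, v
11. p, v
12. not q, v
13. q, v
Accessibility: uRu, uRv, vRu, vRv
Branch closes: q and not q both at v.
Every branch of the negation's tableau closes; the branch above is one of them.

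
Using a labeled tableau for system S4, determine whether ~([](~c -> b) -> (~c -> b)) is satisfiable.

1. ~([](~c -> b) -> (~c -> b)), u
2. [](~c -> b), u
3. ~(~c -> b), u
4. ~c, u
5. ~b, u
6. ~c -> b, u
7. b, u
Accessibility: uRu
Branch closes: b and ~b both at u.
All branches of the tableau close; one closing branch shown above.

No, unsatisfiable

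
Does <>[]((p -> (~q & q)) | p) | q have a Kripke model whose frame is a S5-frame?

1. <>[]((p -> (~q & q)) | p) | q, w0
2. q, w0
Accessibility: w0Rw0

Yes, satisfiable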